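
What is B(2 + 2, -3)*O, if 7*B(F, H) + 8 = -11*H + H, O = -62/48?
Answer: -341/84 ≈ -4.0595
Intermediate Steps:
O = -31/24 (O = -62*1/48 = -31/24 ≈ -1.2917)
B(F, H) = -8/7 - 10*H/7 (B(F, H) = -8/7 + (-11*H + H)/7 = -8/7 + (-10*H)/7 = -8/7 - 10*H/7)
B(2 + 2, -3)*O = (-8/7 - 10/7*(-3))*(-31/24) = (-8/7 + 30/7)*(-31/24) = (22/7)*(-31/24) = -341/84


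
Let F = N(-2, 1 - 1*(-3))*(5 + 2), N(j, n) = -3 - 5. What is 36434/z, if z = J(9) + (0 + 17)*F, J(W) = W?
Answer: -36434/943 ≈ -38.636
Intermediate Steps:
N(j, n) = -8
F = -56 (F = -8*(5 + 2) = -8*7 = -56)
z = -943 (z = 9 + (0 + 17)*(-56) = 9 + 17*(-56) = 9 - 952 = -943)
36434/z = 36434/(-943) = 36434*(-1/943) = -36434/943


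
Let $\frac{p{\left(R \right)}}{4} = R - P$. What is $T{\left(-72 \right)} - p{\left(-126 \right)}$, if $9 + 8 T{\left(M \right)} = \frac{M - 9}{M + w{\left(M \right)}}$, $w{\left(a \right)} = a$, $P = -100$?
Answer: $\frac{13177}{128} \approx 102.95$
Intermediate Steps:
$p{\left(R \right)} = 400 + 4 R$ ($p{\left(R \right)} = 4 \left(R - -100\right) = 4 \left(R + 100\right) = 4 \left(100 + R\right) = 400 + 4 R$)
$T{\left(M \right)} = - \frac{9}{8} + \frac{-9 + M}{16 M}$ ($T{\left(M \right)} = - \frac{9}{8} + \frac{\left(M - 9\right) \frac{1}{M + M}}{8} = - \frac{9}{8} + \frac{\left(-9 + M\right) \frac{1}{2 M}}{8} = - \frac{9}{8} + \frac{\frac{1}{2} \frac{1}{M} \left(-9 + M\right)}{8} = - \frac{9}{8} + \frac{-9 + M}{16 M}$)
$T{\left(-72 \right)} - p{\left(-126 \right)} = \frac{-9 - -1224}{16 \left(-72\right)} - \left(400 + 4 \left(-126\right)\right) = \frac{1}{16} \left(- \frac{1}{72}\right) \left(-9 + 1224\right) - \left(400 - 504\right) = \frac{1}{16} \left(- \frac{1}{72}\right) 1215 - -104 = - \frac{135}{128} + 104 = \frac{13177}{128}$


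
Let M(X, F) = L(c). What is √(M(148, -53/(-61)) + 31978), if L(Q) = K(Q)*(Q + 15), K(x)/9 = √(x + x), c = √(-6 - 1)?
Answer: √(31978 + 9*√2*7^(¼)*√I*(15 + I*√7)) ≈ 179.33 + 0.7202*I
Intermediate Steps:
c = I*√7 (c = √(-7) = I*√7 ≈ 2.6458*I)
K(x) = 9*√2*√x (K(x) = 9*√(x + x) = 9*√(2*x) = 9*(√2*√x) = 9*√2*√x)
L(Q) = 9*√2*√Q*(15 + Q) (L(Q) = (9*√2*√Q)*(Q + 15) = (9*√2*√Q)*(15 + Q) = 9*√2*√Q*(15 + Q))
M(X, F) = 9*√2*7^(¼)*√I*(15 + I*√7) (M(X, F) = 9*√2*√(I*√7)*(15 + I*√7) = 9*√2*(7^(¼)*√I)*(15 + I*√7) = 9*√2*7^(¼)*√I*(15 + I*√7))
√(M(148, -53/(-61)) + 31978) = √(9*7^(¼)*(1 + I)*(15 + I*√7) + 31978) = √(31978 + 9*7^(¼)*(1 + I)*(15 + I*√7))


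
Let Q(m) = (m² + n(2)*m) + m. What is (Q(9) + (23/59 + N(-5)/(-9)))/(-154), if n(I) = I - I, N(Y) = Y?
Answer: -24146/40887 ≈ -0.59055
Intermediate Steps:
n(I) = 0
Q(m) = m + m² (Q(m) = (m² + 0*m) + m = (m² + 0) + m = m² + m = m + m²)
(Q(9) + (23/59 + N(-5)/(-9)))/(-154) = (9*(1 + 9) + (23/59 - 5/(-9)))/(-154) = (9*10 + (23*(1/59) - 5*(-⅑)))*(-1/154) = (90 + (23/59 + 5/9))*(-1/154) = (90 + 502/531)*(-1/154) = (48292/531)*(-1/154) = -24146/40887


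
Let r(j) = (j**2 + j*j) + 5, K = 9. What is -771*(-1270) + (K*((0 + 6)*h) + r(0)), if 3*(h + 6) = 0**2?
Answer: 978851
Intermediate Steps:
h = -6 (h = -6 + (1/3)*0**2 = -6 + (1/3)*0 = -6 + 0 = -6)
r(j) = 5 + 2*j**2 (r(j) = (j**2 + j**2) + 5 = 2*j**2 + 5 = 5 + 2*j**2)
-771*(-1270) + (K*((0 + 6)*h) + r(0)) = -771*(-1270) + (9*((0 + 6)*(-6)) + (5 + 2*0**2)) = 979170 + (9*(6*(-6)) + (5 + 2*0)) = 979170 + (9*(-36) + (5 + 0)) = 979170 + (-324 + 5) = 979170 - 319 = 978851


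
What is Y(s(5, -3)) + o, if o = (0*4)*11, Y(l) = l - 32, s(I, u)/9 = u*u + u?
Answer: 22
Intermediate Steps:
s(I, u) = 9*u + 9*u² (s(I, u) = 9*(u*u + u) = 9*(u² + u) = 9*(u + u²) = 9*u + 9*u²)
Y(l) = -32 + l
o = 0 (o = 0*11 = 0)
Y(s(5, -3)) + o = (-32 + 9*(-3)*(1 - 3)) + 0 = (-32 + 9*(-3)*(-2)) + 0 = (-32 + 54) + 0 = 22 + 0 = 22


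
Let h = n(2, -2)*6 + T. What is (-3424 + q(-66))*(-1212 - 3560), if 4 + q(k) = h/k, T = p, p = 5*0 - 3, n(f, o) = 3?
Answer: 179954506/11 ≈ 1.6360e+7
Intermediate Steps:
p = -3 (p = 0 - 3 = -3)
T = -3
h = 15 (h = 3*6 - 3 = 18 - 3 = 15)
q(k) = -4 + 15/k
(-3424 + q(-66))*(-1212 - 3560) = (-3424 + (-4 + 15/(-66)))*(-1212 - 3560) = (-3424 + (-4 + 15*(-1/66)))*(-4772) = (-3424 + (-4 - 5/22))*(-4772) = (-3424 - 93/22)*(-4772) = -75421/22*(-4772) = 179954506/11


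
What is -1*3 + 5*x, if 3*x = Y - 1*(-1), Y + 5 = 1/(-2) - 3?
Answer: -31/2 ≈ -15.500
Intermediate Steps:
Y = -17/2 (Y = -5 + (1/(-2) - 3) = -5 + (-1/2 - 3) = -5 - 7/2 = -17/2 ≈ -8.5000)
x = -5/2 (x = (-17/2 - 1*(-1))/3 = (-17/2 + 1)/3 = (1/3)*(-15/2) = -5/2 ≈ -2.5000)
-1*3 + 5*x = -1*3 + 5*(-5/2) = -3 - 25/2 = -31/2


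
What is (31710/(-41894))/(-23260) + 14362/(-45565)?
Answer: -1399366980113/4440101655860 ≈ -0.31517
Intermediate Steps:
(31710/(-41894))/(-23260) + 14362/(-45565) = (31710*(-1/41894))*(-1/23260) + 14362*(-1/45565) = -15855/20947*(-1/23260) - 14362/45565 = 3171/97445444 - 14362/45565 = -1399366980113/4440101655860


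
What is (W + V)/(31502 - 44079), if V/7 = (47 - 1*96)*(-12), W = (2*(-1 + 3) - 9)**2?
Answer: -4141/12577 ≈ -0.32925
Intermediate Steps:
W = 25 (W = (2*2 - 9)**2 = (4 - 9)**2 = (-5)**2 = 25)
V = 4116 (V = 7*((47 - 1*96)*(-12)) = 7*((47 - 96)*(-12)) = 7*(-49*(-12)) = 7*588 = 4116)
(W + V)/(31502 - 44079) = (25 + 4116)/(31502 - 44079) = 4141/(-12577) = 4141*(-1/12577) = -4141/12577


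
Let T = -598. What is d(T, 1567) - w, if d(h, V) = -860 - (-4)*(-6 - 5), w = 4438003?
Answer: -4438907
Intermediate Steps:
d(h, V) = -904 (d(h, V) = -860 - (-4)*(-11) = -860 - 1*44 = -860 - 44 = -904)
d(T, 1567) - w = -904 - 1*4438003 = -904 - 4438003 = -4438907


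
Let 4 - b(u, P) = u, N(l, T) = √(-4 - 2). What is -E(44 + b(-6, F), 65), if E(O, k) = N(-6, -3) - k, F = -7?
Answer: 65 - I*√6 ≈ 65.0 - 2.4495*I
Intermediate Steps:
N(l, T) = I*√6 (N(l, T) = √(-6) = I*√6)
b(u, P) = 4 - u
E(O, k) = -k + I*√6 (E(O, k) = I*√6 - k = -k + I*√6)
-E(44 + b(-6, F), 65) = -(-1*65 + I*√6) = -(-65 + I*√6) = 65 - I*√6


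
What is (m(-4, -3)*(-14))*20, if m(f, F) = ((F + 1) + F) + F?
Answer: 2240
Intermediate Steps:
m(f, F) = 1 + 3*F (m(f, F) = ((1 + F) + F) + F = (1 + 2*F) + F = 1 + 3*F)
(m(-4, -3)*(-14))*20 = ((1 + 3*(-3))*(-14))*20 = ((1 - 9)*(-14))*20 = -8*(-14)*20 = 112*20 = 2240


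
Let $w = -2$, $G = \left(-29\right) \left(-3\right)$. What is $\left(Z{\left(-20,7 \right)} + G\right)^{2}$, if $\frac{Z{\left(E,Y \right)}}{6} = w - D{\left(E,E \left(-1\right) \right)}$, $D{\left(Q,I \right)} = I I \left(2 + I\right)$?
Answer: $2779925625$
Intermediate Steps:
$G = 87$
$D{\left(Q,I \right)} = I^{2} \left(2 + I\right)$
$Z{\left(E,Y \right)} = -12 - 6 E^{2} \left(2 - E\right)$ ($Z{\left(E,Y \right)} = 6 \left(-2 - \left(E \left(-1\right)\right)^{2} \left(2 + E \left(-1\right)\right)\right) = 6 \left(-2 - \left(- E\right)^{2} \left(2 - E\right)\right) = 6 \left(-2 - E^{2} \left(2 - E\right)\right) = -12 - 6 E^{2} \left(2 - E\right)$)
$\left(Z{\left(-20,7 \right)} + G\right)^{2} = \left(\left(-12 + 6 \left(-20\right)^{2} \left(-2 - 20\right)\right) + 87\right)^{2} = \left(\left(-12 + 6 \cdot 400 \left(-22\right)\right) + 87\right)^{2} = \left(\left(-12 - 52800\right) + 87\right)^{2} = \left(-52812 + 87\right)^{2} = \left(-52725\right)^{2} = 2779925625$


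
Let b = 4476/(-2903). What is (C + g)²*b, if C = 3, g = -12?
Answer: -362556/2903 ≈ -124.89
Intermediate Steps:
b = -4476/2903 (b = 4476*(-1/2903) = -4476/2903 ≈ -1.5419)
(C + g)²*b = (3 - 12)²*(-4476/2903) = (-9)²*(-4476/2903) = 81*(-4476/2903) = -362556/2903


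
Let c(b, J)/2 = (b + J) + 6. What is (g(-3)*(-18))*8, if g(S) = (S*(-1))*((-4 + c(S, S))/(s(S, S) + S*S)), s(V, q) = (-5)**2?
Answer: 864/17 ≈ 50.824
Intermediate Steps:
c(b, J) = 12 + 2*J + 2*b (c(b, J) = 2*((b + J) + 6) = 2*((J + b) + 6) = 2*(6 + J + b) = 12 + 2*J + 2*b)
s(V, q) = 25
g(S) = -S*(8 + 4*S)/(25 + S**2) (g(S) = (S*(-1))*((-4 + (12 + 2*S + 2*S))/(25 + S*S)) = (-S)*((-4 + (12 + 4*S))/(25 + S**2)) = (-S)*((8 + 4*S)/(25 + S**2)) = -S*(8 + 4*S)/(25 + S**2))
(g(-3)*(-18))*8 = (-4*(-3)*(2 - 3)/(25 + (-3)**2)*(-18))*8 = (-4*(-3)*(-1)/(25 + 9)*(-18))*8 = (-4*(-3)*(-1)/34*(-18))*8 = (-4*(-3)*1/34*(-1)*(-18))*8 = -6/17*(-18)*8 = (108/17)*8 = 864/17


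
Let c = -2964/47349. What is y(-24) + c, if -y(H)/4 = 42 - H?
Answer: -4167700/15783 ≈ -264.06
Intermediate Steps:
y(H) = -168 + 4*H (y(H) = -4*(42 - H) = -168 + 4*H)
c = -988/15783 (c = -2964*1/47349 = -988/15783 ≈ -0.062599)
y(-24) + c = (-168 + 4*(-24)) - 988/15783 = (-168 - 96) - 988/15783 = -264 - 988/15783 = -4167700/15783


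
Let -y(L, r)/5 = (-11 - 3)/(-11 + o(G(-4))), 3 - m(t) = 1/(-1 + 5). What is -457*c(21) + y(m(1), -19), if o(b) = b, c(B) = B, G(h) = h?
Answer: -28805/3 ≈ -9601.7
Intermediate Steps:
m(t) = 11/4 (m(t) = 3 - 1/(-1 + 5) = 3 - 1/4 = 11/4)
y(L, r) = -14/3 (y(L, r) = -5*(-11 - 3)/(-11 - 4) = -(-70)/(-15) = -(-70)*(-1)/15 = -5*14/15 = -14/3)
-457*c(21) + y(m(1), -19) = -457*21 - 14/3 = -9597 - 14/3 = -28805/3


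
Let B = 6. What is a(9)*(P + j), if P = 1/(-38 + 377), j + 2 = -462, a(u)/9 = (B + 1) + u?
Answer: -7550160/113 ≈ -66816.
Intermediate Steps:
a(u) = 63 + 9*u (a(u) = 9*((6 + 1) + u) = 9*(7 + u) = 63 + 9*u)
j = -464 (j = -2 - 462 = -464)
P = 1/339 ≈ 0.0029499
a(9)*(P + j) = (63 + 9*9)*(1/339 - 464) = (63 + 81)*(-157295/339) = 144*(-157295/339) = -7550160/113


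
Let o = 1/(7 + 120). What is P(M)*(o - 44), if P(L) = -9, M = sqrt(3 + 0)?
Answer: 50283/127 ≈ 395.93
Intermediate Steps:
M = sqrt(3) ≈ 1.7320
o = 1/127 ≈ 0.0078740
P(M)*(o - 44) = -9*(1/127 - 44) = -9*(-5587/127) = 50283/127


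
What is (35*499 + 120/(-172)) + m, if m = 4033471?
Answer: 174190218/43 ≈ 4.0509e+6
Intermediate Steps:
(35*499 + 120/(-172)) + m = (35*499 + 120/(-172)) + 4033471 = (17465 + 120*(-1/172)) + 4033471 = (17465 - 30/43) + 4033471 = 750965/43 + 4033471 = 174190218/43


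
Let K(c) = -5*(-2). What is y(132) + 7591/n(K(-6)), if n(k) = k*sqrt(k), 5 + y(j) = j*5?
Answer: 655 + 7591*sqrt(10)/100 ≈ 895.05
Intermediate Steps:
y(j) = -5 + 5*j (y(j) = -5 + j*5 = -5 + 5*j)
K(c) = 10
n(k) = k**(3/2)
y(132) + 7591/n(K(-6)) = (-5 + 5*132) + 7591/(10**(3/2)) = (-5 + 660) + 7591/((10*sqrt(10))) = 655 + 7591*(sqrt(10)/100) = 655 + 7591*sqrt(10)/100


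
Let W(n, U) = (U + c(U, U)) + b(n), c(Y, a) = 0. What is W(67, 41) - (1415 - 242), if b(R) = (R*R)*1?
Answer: 3357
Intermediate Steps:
b(R) = R**2 (b(R) = R**2*1 = R**2)
W(n, U) = U + n**2 (W(n, U) = (U + 0) + n**2 = U + n**2)
W(67, 41) - (1415 - 242) = (41 + 67**2) - (1415 - 242) = (41 + 4489) - 1*1173 = 4530 - 1173 = 3357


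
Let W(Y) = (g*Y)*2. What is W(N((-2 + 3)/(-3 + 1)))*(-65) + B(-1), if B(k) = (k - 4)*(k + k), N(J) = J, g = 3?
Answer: 205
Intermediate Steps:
W(Y) = 6*Y (W(Y) = (3*Y)*2 = 6*Y)
B(k) = 2*k*(-4 + k) (B(k) = (-4 + k)*(2*k) = 2*k*(-4 + k))
W(N((-2 + 3)/(-3 + 1)))*(-65) + B(-1) = (6*((-2 + 3)/(-3 + 1)))*(-65) + 2*(-1)*(-4 - 1) = (6*(1/(-2)))*(-65) + 2*(-1)*(-5) = (6*(1*(-½)))*(-65) + 10 = (6*(-½))*(-65) + 10 = -3*(-65) + 10 = 195 + 10 = 205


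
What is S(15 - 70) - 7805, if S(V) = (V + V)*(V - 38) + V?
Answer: 2370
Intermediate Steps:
S(V) = V + 2*V*(-38 + V) (S(V) = (2*V)*(-38 + V) + V = 2*V*(-38 + V) + V = V + 2*V*(-38 + V))
S(15 - 70) - 7805 = (15 - 70)*(-75 + 2*(15 - 70)) - 7805 = -55*(-75 + 2*(-55)) - 7805 = -55*(-75 - 110) - 7805 = -55*(-185) - 7805 = 10175 - 7805 = 2370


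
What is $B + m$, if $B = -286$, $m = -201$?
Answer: $-487$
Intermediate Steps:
$B + m = -286 - 201 = -487$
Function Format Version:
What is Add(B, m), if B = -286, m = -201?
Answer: -487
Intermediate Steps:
Add(B, m) = Add(-286, -201) = -487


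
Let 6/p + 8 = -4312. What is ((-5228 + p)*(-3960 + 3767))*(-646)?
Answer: -234654032579/360 ≈ -6.5182e+8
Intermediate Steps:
p = -1/720 (p = 6/(-8 - 4312) = 6/(-4320) = 6*(-1/4320) = -1/720 ≈ -0.0013889)
((-5228 + p)*(-3960 + 3767))*(-646) = ((-5228 - 1/720)*(-3960 + 3767))*(-646) = -3764161/720*(-193)*(-646) = (726483073/720)*(-646) = -234654032579/360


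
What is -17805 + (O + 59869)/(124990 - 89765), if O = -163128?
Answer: -627284384/35225 ≈ -17808.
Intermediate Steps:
-17805 + (O + 59869)/(124990 - 89765) = -17805 + (-163128 + 59869)/(124990 - 89765) = -17805 - 103259/35225 = -627284384/35225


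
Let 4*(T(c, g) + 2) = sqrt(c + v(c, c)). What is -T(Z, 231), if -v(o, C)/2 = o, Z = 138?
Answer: 2 - I*sqrt(138)/4 ≈ 2.0 - 2.9368*I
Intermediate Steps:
v(o, C) = -2*o
T(c, g) = -2 + sqrt(-c)/4 (T(c, g) = -2 + sqrt(c - 2*c)/4 = -2 + sqrt(-c)/4)
-T(Z, 231) = -(-2 + sqrt(-1*138)/4) = -(-2 + sqrt(-138)/4) = -(-2 + (I*sqrt(138))/4) = -(-2 + I*sqrt(138)/4) = 2 - I*sqrt(138)/4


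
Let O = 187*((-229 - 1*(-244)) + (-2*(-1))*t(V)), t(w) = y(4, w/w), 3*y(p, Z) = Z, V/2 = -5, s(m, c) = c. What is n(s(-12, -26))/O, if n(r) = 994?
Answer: 2982/8789 ≈ 0.33929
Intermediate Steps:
V = -10 (V = 2*(-5) = -10)
y(p, Z) = Z/3
t(w) = ⅓ (t(w) = (w/w)/3 = (⅓)*1 = ⅓)
O = 8789/3 (O = 187*((-229 - 1*(-244)) - 2*(-1)*(⅓)) = 187*((-229 + 244) + 2*(⅓)) = 187*(15 + ⅔) = 187*(47/3) = 8789/3 ≈ 2929.7)
n(s(-12, -26))/O = 994/(8789/3) = 994*(3/8789) = 2982/8789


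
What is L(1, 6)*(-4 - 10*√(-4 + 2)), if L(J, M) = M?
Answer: -24 - 60*I*√2 ≈ -24.0 - 84.853*I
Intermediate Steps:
L(1, 6)*(-4 - 10*√(-4 + 2)) = 6*(-4 - 10*√(-4 + 2)) = 6*(-4 - 10*I*√2) = -24 - 60*I*√2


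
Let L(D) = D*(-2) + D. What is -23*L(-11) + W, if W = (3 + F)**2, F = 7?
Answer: -153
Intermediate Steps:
L(D) = -D (L(D) = -2*D + D = -D)
W = 100 (W = (3 + 7)**2 = 10**2 = 100)
-23*L(-11) + W = -(-23)*(-11) + 100 = -23*11 + 100 = -253 + 100 = -153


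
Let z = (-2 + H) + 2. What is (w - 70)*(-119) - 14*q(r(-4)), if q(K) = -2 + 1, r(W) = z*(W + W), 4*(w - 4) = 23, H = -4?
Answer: 28735/4 ≈ 7183.8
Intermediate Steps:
z = -4 (z = (-2 - 4) + 2 = -6 + 2 = -4)
w = 39/4 (w = 4 + (¼)*23 = 4 + 23/4 = 39/4 ≈ 9.7500)
r(W) = -8*W (r(W) = -4*(W + W) = -8*W)
q(K) = -1
(w - 70)*(-119) - 14*q(r(-4)) = (39/4 - 70)*(-119) - 14*(-1) = -241/4*(-119) + 14 = 28679/4 + 14 = 28735/4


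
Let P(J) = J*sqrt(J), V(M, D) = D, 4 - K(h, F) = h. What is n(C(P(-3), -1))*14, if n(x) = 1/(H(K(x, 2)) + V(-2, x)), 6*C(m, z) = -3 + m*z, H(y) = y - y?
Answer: -7 - 7*I*sqrt(3) ≈ -7.0 - 12.124*I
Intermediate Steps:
K(h, F) = 4 - h
H(y) = 0
P(J) = J**(3/2)
C(m, z) = -1/2 + m*z/6 (C(m, z) = (-3 + m*z)/6 = -1/2 + m*z/6)
n(x) = 1/x (n(x) = 1/(0 + x) = 1/x)
n(C(P(-3), -1))*14 = 14/(-1/2 + (1/6)*(-3)**(3/2)*(-1)) = 14/(-1/2 + (1/6)*(-3*I*sqrt(3))*(-1)) = 14/(-1/2 + I*sqrt(3)/2)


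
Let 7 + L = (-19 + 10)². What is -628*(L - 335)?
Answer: 163908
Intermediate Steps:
L = 74 (L = -7 + (-19 + 10)² = -7 + (-9)² = -7 + 81 = 74)
-628*(L - 335) = -628*(74 - 335) = -628*(-261) = 163908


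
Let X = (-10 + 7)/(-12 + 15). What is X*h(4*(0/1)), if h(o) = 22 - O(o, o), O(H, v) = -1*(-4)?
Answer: -18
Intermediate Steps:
O(H, v) = 4
h(o) = 18 (h(o) = 22 - 1*4 = 22 - 4 = 18)
X = -1 (X = -3/3 = -3*⅓ = -1)
X*h(4*(0/1)) = -1*18 = -18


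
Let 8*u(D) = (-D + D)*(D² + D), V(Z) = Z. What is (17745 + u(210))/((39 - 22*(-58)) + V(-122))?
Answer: 17745/1193 ≈ 14.874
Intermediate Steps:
u(D) = 0 (u(D) = ((-D + D)*(D² + D))/8 = (0*(D + D²))/8 = (⅛)*0 = 0)
(17745 + u(210))/((39 - 22*(-58)) + V(-122)) = (17745 + 0)/((39 - 22*(-58)) - 122) = 17745/((39 + 1276) - 122) = 17745/(1315 - 122) = 17745/1193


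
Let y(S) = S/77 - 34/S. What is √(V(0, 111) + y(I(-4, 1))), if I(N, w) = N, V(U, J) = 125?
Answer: √3164854/154 ≈ 11.552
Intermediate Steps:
y(S) = -34/S + S/77 (y(S) = S*(1/77) - 34/S = S/77 - 34/S = -34/S + S/77)
√(V(0, 111) + y(I(-4, 1))) = √(125 + (-34/(-4) + (1/77)*(-4))) = √(125 + (-34*(-¼) - 4/77)) = √(125 + (17/2 - 4/77)) = √(125 + 1301/154) = √(20551/154) = √3164854/154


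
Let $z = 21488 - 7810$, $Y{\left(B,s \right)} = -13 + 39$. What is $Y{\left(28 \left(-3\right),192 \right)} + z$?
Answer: $13704$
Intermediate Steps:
$Y{\left(B,s \right)} = 26$
$z = 13678$ ($z = 21488 - 7810 = 13678$)
$Y{\left(28 \left(-3\right),192 \right)} + z = 26 + 13678 = 13704$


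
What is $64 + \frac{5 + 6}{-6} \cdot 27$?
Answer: $\frac{29}{2} \approx 14.5$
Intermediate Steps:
$64 + \frac{5 + 6}{-6} \cdot 27 = 64 + \left(- \frac{1}{6}\right) 11 \cdot 27 = 64 - \frac{99}{2} = \frac{29}{2}$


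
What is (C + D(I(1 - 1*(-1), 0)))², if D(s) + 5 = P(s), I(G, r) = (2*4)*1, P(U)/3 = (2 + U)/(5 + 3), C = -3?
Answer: 289/16 ≈ 18.063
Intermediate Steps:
P(U) = ¾ + 3*U/8 (P(U) = 3*((2 + U)/(5 + 3)) = 3*((2 + U)/8) = 3*((2 + U)*(⅛)) = 3*(¼ + U/8) = ¾ + 3*U/8)
I(G, r) = 8 (I(G, r) = 8*1 = 8)
D(s) = -17/4 + 3*s/8 (D(s) = -5 + (¾ + 3*s/8) = -17/4 + 3*s/8)
(C + D(I(1 - 1*(-1), 0)))² = (-3 + (-17/4 + (3/8)*8))² = (-3 + (-17/4 + 3))² = (-3 - 5/4)² = (-17/4)² = 289/16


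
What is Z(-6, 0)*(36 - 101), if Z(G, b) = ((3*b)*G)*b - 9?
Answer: 585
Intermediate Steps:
Z(G, b) = -9 + 3*G*b² (Z(G, b) = (3*G*b)*b - 9 = 3*G*b² - 9 = -9 + 3*G*b²)
Z(-6, 0)*(36 - 101) = (-9 + 3*(-6)*0²)*(36 - 101) = (-9 + 3*(-6)*0)*(-65) = (-9 + 0)*(-65) = -9*(-65) = 585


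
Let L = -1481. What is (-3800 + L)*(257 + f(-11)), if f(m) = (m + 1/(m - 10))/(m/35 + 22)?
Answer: -3084257149/2277 ≈ -1.3545e+6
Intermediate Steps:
f(m) = (m + 1/(-10 + m))/(22 + m/35) (f(m) = (m + 1/(-10 + m))/(m*(1/35) + 22) = (m + 1/(-10 + m))/(m/35 + 22) = (m + 1/(-10 + m))/(22 + m/35))
(-3800 + L)*(257 + f(-11)) = (-3800 - 1481)*(257 + 35*(1 + (-11)² - 10*(-11))/(-7700 + (-11)² + 760*(-11))) = -5281*(257 + 35*(1 + 121 + 110)/(-7700 + 121 - 8360)) = -5281*(257 + 35*232/(-15939)) = -5281*(257 + 35*(-1/15939)*232) = -5281*(257 - 1160/2277) = -5281*584029/2277 = -3084257149/2277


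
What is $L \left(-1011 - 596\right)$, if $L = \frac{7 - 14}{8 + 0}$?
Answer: $\frac{11249}{8} \approx 1406.1$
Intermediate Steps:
$L = - \frac{7}{8} \approx -0.875$
$L \left(-1011 - 596\right) = - \frac{7 \left(-1011 - 596\right)}{8} = \left(- \frac{7}{8}\right) \left(-1607\right) = \frac{11249}{8}$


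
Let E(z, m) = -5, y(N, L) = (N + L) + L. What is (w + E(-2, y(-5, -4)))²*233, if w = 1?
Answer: 3728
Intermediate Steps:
y(N, L) = N + 2*L (y(N, L) = (L + N) + L = N + 2*L)
(w + E(-2, y(-5, -4)))²*233 = (1 - 5)²*233 = (-4)²*233 = 16*233 = 3728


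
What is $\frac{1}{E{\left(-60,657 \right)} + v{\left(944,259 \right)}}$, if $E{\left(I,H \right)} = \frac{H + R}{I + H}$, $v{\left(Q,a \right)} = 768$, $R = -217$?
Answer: $\frac{597}{458936} \approx 0.0013008$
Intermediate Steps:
$E{\left(I,H \right)} = \frac{-217 + H}{H + I}$ ($E{\left(I,H \right)} = \frac{H - 217}{I + H} = \frac{-217 + H}{H + I}$)
$\frac{1}{E{\left(-60,657 \right)} + v{\left(944,259 \right)}} = \frac{1}{\frac{-217 + 657}{657 - 60} + 768} = \frac{1}{\frac{1}{597} \cdot 440 + 768} = \frac{1}{\frac{440}{597} + 768} = \frac{1}{\frac{458936}{597}} = \frac{597}{458936}$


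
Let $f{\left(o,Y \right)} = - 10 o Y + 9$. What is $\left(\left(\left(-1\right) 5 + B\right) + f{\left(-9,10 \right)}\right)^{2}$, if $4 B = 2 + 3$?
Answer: $\frac{13111641}{16} \approx 8.1948 \cdot 10^{5}$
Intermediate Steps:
$B = \frac{5}{4}$ ($B = \frac{2 + 3}{4} = \frac{1}{4} \cdot 5 = \frac{5}{4} \approx 1.25$)
$f{\left(o,Y \right)} = 9 - 10 Y o$ ($f{\left(o,Y \right)} = - 10 Y o + 9 = 9 - 10 Y o$)
$\left(\left(\left(-1\right) 5 + B\right) + f{\left(-9,10 \right)}\right)^{2} = \left(\left(\left(-1\right) 5 + \frac{5}{4}\right) - \left(-9 + 100 \left(-9\right)\right)\right)^{2} = \left(\left(-5 + \frac{5}{4}\right) + \left(9 + 900\right)\right)^{2} = \left(- \frac{15}{4} + 909\right)^{2} = \left(\frac{3621}{4}\right)^{2} = \frac{13111641}{16}$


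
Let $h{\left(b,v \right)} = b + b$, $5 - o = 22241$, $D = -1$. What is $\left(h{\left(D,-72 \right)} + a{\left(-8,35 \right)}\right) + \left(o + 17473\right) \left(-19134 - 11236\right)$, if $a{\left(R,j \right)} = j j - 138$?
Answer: $144653395$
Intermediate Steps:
$o = -22236$ ($o = 5 - 22241 = -22236$)
$h{\left(b,v \right)} = 2 b$
$a{\left(R,j \right)} = -138 + j^{2}$ ($a{\left(R,j \right)} = j^{2} - 138 = -138 + j^{2}$)
$\left(h{\left(D,-72 \right)} + a{\left(-8,35 \right)}\right) + \left(o + 17473\right) \left(-19134 - 11236\right) = \left(2 \left(-1\right) - \left(138 - 35^{2}\right)\right) + \left(-22236 + 17473\right) \left(-19134 - 11236\right) = \left(-2 + \left(-138 + 1225\right)\right) - -144652310 = \left(-2 + 1087\right) + 144652310 = 1085 + 144652310 = 144653395$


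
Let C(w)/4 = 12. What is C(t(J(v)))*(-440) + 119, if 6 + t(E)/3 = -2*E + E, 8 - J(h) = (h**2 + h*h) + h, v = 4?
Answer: -21001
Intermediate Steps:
J(h) = 8 - h - 2*h**2 (J(h) = 8 - ((h**2 + h*h) + h) = 8 - ((h**2 + h**2) + h) = 8 - (2*h**2 + h) = 8 - (h + 2*h**2) = 8 + (-h - 2*h**2) = 8 - h - 2*h**2)
t(E) = -18 - 3*E (t(E) = -18 + 3*(-2*E + E) = -18 + 3*(-E) = -18 - 3*E)
C(w) = 48 (C(w) = 4*12 = 48)
C(t(J(v)))*(-440) + 119 = 48*(-440) + 119 = -21120 + 119 = -21001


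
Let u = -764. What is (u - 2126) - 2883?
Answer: -5773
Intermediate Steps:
(u - 2126) - 2883 = (-764 - 2126) - 2883 = -2890 - 2883 = -5773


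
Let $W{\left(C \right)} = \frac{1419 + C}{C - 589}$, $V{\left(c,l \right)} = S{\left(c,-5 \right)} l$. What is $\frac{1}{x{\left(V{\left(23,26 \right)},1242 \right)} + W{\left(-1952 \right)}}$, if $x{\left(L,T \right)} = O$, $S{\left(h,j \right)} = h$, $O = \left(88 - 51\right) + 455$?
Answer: $\frac{2541}{1250705} \approx 0.0020317$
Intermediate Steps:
$O = 492$ ($O = 37 + 455 = 492$)
$V{\left(c,l \right)} = c l$
$x{\left(L,T \right)} = 492$
$W{\left(C \right)} = \frac{1419 + C}{-589 + C}$
$\frac{1}{x{\left(V{\left(23,26 \right)},1242 \right)} + W{\left(-1952 \right)}} = \frac{1}{492 + \frac{1419 - 1952}{-589 - 1952}} = \frac{1}{492 + \frac{1}{-2541} \left(-533\right)} = \frac{1}{492 - - \frac{533}{2541}} = \frac{1}{492 + \frac{533}{2541}} = \frac{1}{\frac{1250705}{2541}} = \frac{2541}{1250705}$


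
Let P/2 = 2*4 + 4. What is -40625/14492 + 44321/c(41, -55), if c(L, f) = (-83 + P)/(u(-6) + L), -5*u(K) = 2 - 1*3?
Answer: -132325770367/4275140 ≈ -30952.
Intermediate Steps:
P = 24 (P = 2*(2*4 + 4) = 2*(8 + 4) = 2*12 = 24)
u(K) = 1/5 (u(K) = -(2 - 1*3)/5 = -(2 - 3)/5 = -1/5*(-1) = 1/5)
c(L, f) = -59/(1/5 + L) (c(L, f) = (-83 + 24)/(1/5 + L) = -59/(1/5 + L))
-40625/14492 + 44321/c(41, -55) = -40625/14492 + 44321/((-295/(1 + 5*41))) = -40625*1/14492 + 44321/((-295/(1 + 205))) = -40625/14492 + 44321/((-295/206)) = -40625/14492 + 44321/((-295*1/206)) = -40625/14492 + 44321/(-295/206) = -40625/14492 + 44321*(-206/295) = -40625/14492 - 9130126/295 = -132325770367/4275140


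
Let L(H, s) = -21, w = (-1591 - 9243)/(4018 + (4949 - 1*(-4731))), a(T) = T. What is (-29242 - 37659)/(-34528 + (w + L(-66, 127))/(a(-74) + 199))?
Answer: 57275618625/29560433246 ≈ 1.9376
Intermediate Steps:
w = -5417/6849 (w = -10834/(4018 + (4949 + 4731)) = -10834/(4018 + 9680) = -10834/13698 = -10834*1/13698 = -5417/6849 ≈ -0.79092)
(-29242 - 37659)/(-34528 + (w + L(-66, 127))/(a(-74) + 199)) = (-29242 - 37659)/(-34528 + (-5417/6849 - 21)/(-74 + 199)) = -66901/(-34528 - 149246/6849/125) = -66901/(-34528 - 149246/6849*1/125) = -66901/(-34528 - 149246/856125) = -66901/(-29560433246/856125) = -66901*(-856125/29560433246) = 57275618625/29560433246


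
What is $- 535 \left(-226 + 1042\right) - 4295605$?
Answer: $-4732165$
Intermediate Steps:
$- 535 \left(-226 + 1042\right) - 4295605 = \left(-535\right) 816 - 4295605 = -436560 - 4295605 = -4732165$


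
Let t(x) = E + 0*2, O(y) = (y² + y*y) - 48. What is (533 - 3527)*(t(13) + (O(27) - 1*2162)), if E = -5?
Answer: 2266458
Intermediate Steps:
O(y) = -48 + 2*y² (O(y) = (y² + y²) - 48 = 2*y² - 48 = -48 + 2*y²)
t(x) = -5 (t(x) = -5 + 0*2 = -5 + 0 = -5)
(533 - 3527)*(t(13) + (O(27) - 1*2162)) = (533 - 3527)*(-5 + ((-48 + 2*27²) - 1*2162)) = -2994*(-5 + ((-48 + 2*729) - 2162)) = -2994*(-5 + ((-48 + 1458) - 2162)) = -2994*(-5 + (1410 - 2162)) = -2994*(-5 - 752) = -2994*(-757) = 2266458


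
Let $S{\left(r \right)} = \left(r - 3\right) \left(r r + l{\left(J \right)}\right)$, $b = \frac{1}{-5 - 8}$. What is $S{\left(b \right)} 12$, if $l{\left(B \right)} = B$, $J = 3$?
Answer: $- \frac{243840}{2197} \approx -110.99$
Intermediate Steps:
$b = - \frac{1}{13}$ ($b = \frac{1}{-13} = - \frac{1}{13} \approx -0.076923$)
$S{\left(r \right)} = \left(-3 + r\right) \left(3 + r^{2}\right)$ ($S{\left(r \right)} = \left(r - 3\right) \left(r r + 3\right) = \left(-3 + r\right) \left(r^{2} + 3\right) = \left(-3 + r\right) \left(3 + r^{2}\right)$)
$S{\left(b \right)} 12 = \left(-9 + \left(- \frac{1}{13}\right)^{3} - 3 \left(- \frac{1}{13}\right)^{2} + 3 \left(- \frac{1}{13}\right)\right) 12 = \left(-9 - \frac{1}{2197} - \frac{3}{169} - \frac{3}{13}\right) 12 = \left(- \frac{20320}{2197}\right) 12 = - \frac{243840}{2197}$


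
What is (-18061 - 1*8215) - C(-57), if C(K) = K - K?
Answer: -26276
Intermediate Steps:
C(K) = 0
(-18061 - 1*8215) - C(-57) = (-18061 - 1*8215) - 1*0 = (-18061 - 8215) + 0 = -26276 + 0 = -26276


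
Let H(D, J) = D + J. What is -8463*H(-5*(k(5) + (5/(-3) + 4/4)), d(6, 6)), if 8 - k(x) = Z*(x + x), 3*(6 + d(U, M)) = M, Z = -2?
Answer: 1190462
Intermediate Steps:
d(U, M) = -6 + M/3
k(x) = 8 + 4*x (k(x) = 8 - (-2)*(x + x) = 8 - (-2)*2*x = 8 - (-4)*x = 8 + 4*x)
-8463*H(-5*(k(5) + (5/(-3) + 4/4)), d(6, 6)) = -8463*(-5*((8 + 4*5) + (5/(-3) + 4/4)) + (-6 + (⅓)*6)) = -8463*(-5*((8 + 20) + (5*(-⅓) + 4*(¼))) + (-6 + 2)) = -8463*(-5*(28 + (-5/3 + 1)) - 4) = -8463*(-5*(28 - ⅔) - 4) = -8463*(-5*82/3 - 4) = -8463*(-410/3 - 4) = -8463*(-422/3) = 1190462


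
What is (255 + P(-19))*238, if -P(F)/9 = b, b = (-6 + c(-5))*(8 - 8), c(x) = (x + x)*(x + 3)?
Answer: 60690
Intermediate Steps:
c(x) = 2*x*(3 + x) (c(x) = (2*x)*(3 + x) = 2*x*(3 + x))
b = 0 (b = (-6 + 2*(-5)*(3 - 5))*(8 - 8) = (-6 + 2*(-5)*(-2))*0 = (-6 + 20)*0 = 14*0 = 0)
P(F) = 0 (P(F) = -9*0 = 0)
(255 + P(-19))*238 = (255 + 0)*238 = 255*238 = 60690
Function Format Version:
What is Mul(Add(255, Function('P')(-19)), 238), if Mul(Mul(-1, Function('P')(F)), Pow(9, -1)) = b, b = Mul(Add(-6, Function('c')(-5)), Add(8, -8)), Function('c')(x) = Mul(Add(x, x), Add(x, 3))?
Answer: 60690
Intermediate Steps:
Function('c')(x) = Mul(2, x, Add(3, x)) (Function('c')(x) = Mul(Mul(2, x), Add(3, x)) = Mul(2, x, Add(3, x)))
b = 0 (b = Mul(Add(-6, Mul(2, -5, Add(3, -5))), Add(8, -8)) = Mul(Add(-6, Mul(2, -5, -2)), 0) = Mul(Add(-6, 20), 0) = Mul(14, 0) = 0)
Function('P')(F) = 0 (Function('P')(F) = Mul(-9, 0) = 0)
Mul(Add(255, Function('P')(-19)), 238) = Mul(Add(255, 0), 238) = Mul(255, 238) = 60690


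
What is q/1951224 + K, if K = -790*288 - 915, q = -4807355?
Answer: -445732661795/1951224 ≈ -2.2844e+5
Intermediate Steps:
K = -228435 (K = -227520 - 915 = -228435)
q/1951224 + K = -4807355/1951224 - 228435 = -445732661795/1951224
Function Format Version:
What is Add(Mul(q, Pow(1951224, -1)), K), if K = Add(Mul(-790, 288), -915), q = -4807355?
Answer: Rational(-445732661795, 1951224) ≈ -2.2844e+5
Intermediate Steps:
K = -228435 (K = Add(-227520, -915) = -228435)
Add(Mul(q, Pow(1951224, -1)), K) = Add(Mul(-4807355, Pow(1951224, -1)), -228435) = Add(Mul(-4807355, Rational(1, 1951224)), -228435) = Add(Rational(-4807355, 1951224), -228435) = Rational(-445732661795, 1951224)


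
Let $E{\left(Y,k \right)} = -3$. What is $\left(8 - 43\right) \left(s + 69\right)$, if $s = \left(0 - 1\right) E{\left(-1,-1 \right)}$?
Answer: $-2520$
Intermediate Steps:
$s = 3$ ($s = \left(0 - 1\right) \left(-3\right) = \left(-1\right) \left(-3\right) = 3$)
$\left(8 - 43\right) \left(s + 69\right) = \left(8 - 43\right) \left(3 + 69\right) = \left(8 - 43\right) 72 = \left(-35\right) 72 = -2520$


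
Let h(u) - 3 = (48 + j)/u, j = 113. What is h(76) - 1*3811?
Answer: -289247/76 ≈ -3805.9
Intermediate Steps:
h(u) = 3 + 161/u (h(u) = 3 + (48 + 113)/u = 3 + 161/u)
h(76) - 1*3811 = (3 + 161/76) - 1*3811 = (3 + 161*(1/76)) - 3811 = (3 + 161/76) - 3811 = 389/76 - 3811 = -289247/76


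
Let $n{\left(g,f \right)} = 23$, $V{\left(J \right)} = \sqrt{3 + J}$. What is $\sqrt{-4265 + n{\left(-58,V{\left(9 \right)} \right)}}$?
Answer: $i \sqrt{4242} \approx 65.131 i$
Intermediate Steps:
$\sqrt{-4265 + n{\left(-58,V{\left(9 \right)} \right)}} = \sqrt{-4265 + 23} = \sqrt{-4242} = i \sqrt{4242}$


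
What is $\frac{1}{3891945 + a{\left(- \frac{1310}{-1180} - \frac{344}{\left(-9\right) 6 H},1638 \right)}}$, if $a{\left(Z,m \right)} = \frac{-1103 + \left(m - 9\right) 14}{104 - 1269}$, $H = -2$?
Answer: $\frac{1165}{4534094222} \approx 2.5694 \cdot 10^{-7}$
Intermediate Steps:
$a{\left(Z,m \right)} = \frac{1229}{1165} - \frac{14 m}{1165}$ ($a{\left(Z,m \right)} = \frac{-1103 + \left(-9 + m\right) 14}{-1165} = \left(-1103 + \left(-126 + 14 m\right)\right) \left(- \frac{1}{1165}\right) = \left(-1229 + 14 m\right) \left(- \frac{1}{1165}\right) = \frac{1229}{1165} - \frac{14 m}{1165}$)
$\frac{1}{3891945 + a{\left(- \frac{1310}{-1180} - \frac{344}{\left(-9\right) 6 H},1638 \right)}} = \frac{1}{3891945 + \left(\frac{1229}{1165} - \frac{22932}{1165}\right)} = \frac{1}{3891945 - \frac{21703}{1165}} = \frac{1}{\frac{4534094222}{1165}} = \frac{1165}{4534094222}$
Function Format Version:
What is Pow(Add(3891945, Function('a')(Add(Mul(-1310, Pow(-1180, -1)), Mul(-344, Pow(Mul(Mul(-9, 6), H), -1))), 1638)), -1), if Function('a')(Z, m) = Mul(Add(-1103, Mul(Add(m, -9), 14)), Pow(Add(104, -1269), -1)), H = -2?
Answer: Rational(1165, 4534094222) ≈ 2.5694e-7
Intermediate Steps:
Function('a')(Z, m) = Add(Rational(1229, 1165), Mul(Rational(-14, 1165), m)) (Function('a')(Z, m) = Mul(Add(-1103, Mul(Add(-9, m), 14)), Pow(-1165, -1)) = Mul(Add(-1103, Add(-126, Mul(14, m))), Rational(-1, 1165)) = Mul(Add(-1229, Mul(14, m)), Rational(-1, 1165)) = Add(Rational(1229, 1165), Mul(Rational(-14, 1165), m)))
Pow(Add(3891945, Function('a')(Add(Mul(-1310, Pow(-1180, -1)), Mul(-344, Pow(Mul(Mul(-9, 6), H), -1))), 1638)), -1) = Pow(Add(3891945, Add(Rational(1229, 1165), Mul(Rational(-14, 1165), 1638))), -1) = Pow(Add(3891945, Add(Rational(1229, 1165), Rational(-22932, 1165))), -1) = Pow(Add(3891945, Rational(-21703, 1165)), -1) = Pow(Rational(4534094222, 1165), -1) = Rational(1165, 4534094222)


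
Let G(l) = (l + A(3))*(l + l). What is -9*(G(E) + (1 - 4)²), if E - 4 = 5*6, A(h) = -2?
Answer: -19665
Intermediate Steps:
E = 34 (E = 4 + 5*6 = 4 + 30 = 34)
G(l) = 2*l*(-2 + l) (G(l) = (l - 2)*(l + l) = (-2 + l)*(2*l) = 2*l*(-2 + l))
-9*(G(E) + (1 - 4)²) = -9*(2*34*(-2 + 34) + (1 - 4)²) = -9*(2*34*32 + (-3)²) = -9*(2176 + 9) = -9*2185 = -19665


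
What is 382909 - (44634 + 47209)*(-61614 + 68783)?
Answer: -658039558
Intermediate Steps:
382909 - (44634 + 47209)*(-61614 + 68783) = 382909 - 91843*7169 = 382909 - 1*658422467 = 382909 - 658422467 = -658039558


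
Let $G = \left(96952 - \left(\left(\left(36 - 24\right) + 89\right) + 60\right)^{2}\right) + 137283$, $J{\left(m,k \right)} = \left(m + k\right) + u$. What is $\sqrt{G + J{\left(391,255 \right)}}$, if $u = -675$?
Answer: $\sqrt{208285} \approx 456.38$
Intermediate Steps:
$J{\left(m,k \right)} = -675 + k + m$ ($J{\left(m,k \right)} = \left(m + k\right) - 675 = \left(k + m\right) - 675 = -675 + k + m$)
$G = 208314$ ($G = \left(96952 - \left(\left(12 + 89\right) + 60\right)^{2}\right) + 137283 = \left(96952 - \left(101 + 60\right)^{2}\right) + 137283 = \left(96952 - 161^{2}\right) + 137283 = \left(96952 - 25921\right) + 137283 = 71031 + 137283 = 208314$)
$\sqrt{G + J{\left(391,255 \right)}} = \sqrt{208314 + \left(-675 + 255 + 391\right)} = \sqrt{208314 - 29} = \sqrt{208285}$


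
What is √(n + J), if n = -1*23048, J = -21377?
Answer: 5*I*√1777 ≈ 210.77*I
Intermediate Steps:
n = -23048
√(n + J) = √(-23048 - 21377) = √(-44425) = 5*I*√1777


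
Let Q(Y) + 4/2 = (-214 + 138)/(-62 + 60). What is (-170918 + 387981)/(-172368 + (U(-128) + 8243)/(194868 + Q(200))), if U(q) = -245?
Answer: -7051074492/5599200779 ≈ -1.2593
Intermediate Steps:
Q(Y) = 36 (Q(Y) = -2 + (-214 + 138)/(-62 + 60) = -2 - 76/(-2) = -2 - 76*(-½) = -2 + 38 = 36)
(-170918 + 387981)/(-172368 + (U(-128) + 8243)/(194868 + Q(200))) = (-170918 + 387981)/(-172368 + (-245 + 8243)/(194868 + 36)) = 217063/(-172368 + 7998/194904) = 217063/(-172368 + 7998*(1/194904)) = 217063/(-172368 + 1333/32484) = 217063/(-5599200779/32484) = 217063*(-32484/5599200779) = -7051074492/5599200779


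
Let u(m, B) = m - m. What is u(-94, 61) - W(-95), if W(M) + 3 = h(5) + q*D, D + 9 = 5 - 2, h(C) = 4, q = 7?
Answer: 41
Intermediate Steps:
u(m, B) = 0
D = -6 (D = -9 + (5 - 2) = -9 + 3 = -6)
W(M) = -41 (W(M) = -3 + (4 + 7*(-6)) = -3 + (4 - 42) = -3 - 38 = -41)
u(-94, 61) - W(-95) = 0 - 1*(-41) = 0 + 41 = 41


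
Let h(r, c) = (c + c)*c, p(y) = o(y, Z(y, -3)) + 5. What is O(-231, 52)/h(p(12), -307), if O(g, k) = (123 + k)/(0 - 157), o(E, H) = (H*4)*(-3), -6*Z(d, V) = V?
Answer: -175/29594186 ≈ -5.9133e-6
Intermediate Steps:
Z(d, V) = -V/6
o(E, H) = -12*H (o(E, H) = (4*H)*(-3) = -12*H)
O(g, k) = -123/157 - k/157 (O(g, k) = (123 + k)/(-157) = (123 + k)*(-1/157) = -123/157 - k/157)
p(y) = -1 (p(y) = -(-2)*(-3) + 5 = -12*1/2 + 5 = -6 + 5 = -1)
h(r, c) = 2*c**2 (h(r, c) = (2*c)*c = 2*c**2)
O(-231, 52)/h(p(12), -307) = (-123/157 - 1/157*52)/((2*(-307)**2)) = (-123/157 - 52/157)/((2*94249)) = -175/157/188498 = -175/157*1/188498 = -175/29594186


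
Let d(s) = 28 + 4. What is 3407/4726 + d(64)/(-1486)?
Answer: 2455785/3511418 ≈ 0.69937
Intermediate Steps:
d(s) = 32
3407/4726 + d(64)/(-1486) = 3407/4726 + 32/(-1486) = 3407*(1/4726) + 32*(-1/1486) = 3407/4726 - 16/743 = 2455785/3511418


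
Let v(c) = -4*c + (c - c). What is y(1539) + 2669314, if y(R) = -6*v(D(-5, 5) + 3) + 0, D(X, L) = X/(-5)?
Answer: 2669410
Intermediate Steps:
D(X, L) = -X/5 (D(X, L) = X*(-1/5) = -X/5)
v(c) = -4*c (v(c) = -4*c + 0 = -4*c)
y(R) = 96 (y(R) = -(-24)*(-1/5*(-5) + 3) + 0 = -(-24)*(1 + 3) + 0 = -(-24)*4 + 0 = -6*(-16) + 0 = 96 + 0 = 96)
y(1539) + 2669314 = 96 + 2669314 = 2669410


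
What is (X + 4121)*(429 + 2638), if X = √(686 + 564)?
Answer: 12639107 + 76675*√2 ≈ 1.2748e+7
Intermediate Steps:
X = 25*√2 (X = √1250 = 25*√2 ≈ 35.355)
(X + 4121)*(429 + 2638) = (25*√2 + 4121)*(429 + 2638) = (4121 + 25*√2)*3067 = 12639107 + 76675*√2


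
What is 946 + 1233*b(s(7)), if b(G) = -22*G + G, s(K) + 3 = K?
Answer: -102626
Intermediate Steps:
s(K) = -3 + K
b(G) = -21*G
946 + 1233*b(s(7)) = 946 + 1233*(-21*(-3 + 7)) = 946 + 1233*(-21*4) = 946 + 1233*(-84) = 946 - 103572 = -102626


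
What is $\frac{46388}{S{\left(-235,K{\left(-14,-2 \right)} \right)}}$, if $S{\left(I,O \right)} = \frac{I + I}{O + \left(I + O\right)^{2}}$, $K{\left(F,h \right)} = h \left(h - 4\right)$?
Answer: $- \frac{1153692754}{235} \approx -4.9093 \cdot 10^{6}$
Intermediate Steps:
$K{\left(F,h \right)} = h \left(-4 + h\right)$
$S{\left(I,O \right)} = \frac{2 I}{O + \left(I + O\right)^{2}}$
$\frac{46388}{S{\left(-235,K{\left(-14,-2 \right)} \right)}} = \frac{46388}{2 \left(-235\right) \frac{1}{- 2 \left(-4 - 2\right) + \left(-235 - 2 \left(-4 - 2\right)\right)^{2}}} = \frac{46388}{2 \left(-235\right) \frac{1}{\left(-2\right) \left(-6\right) + \left(-235 - -12\right)^{2}}} = \frac{46388}{2 \left(-235\right) \frac{1}{12 + \left(-235 + 12\right)^{2}}} = \frac{46388}{2 \left(-235\right) \frac{1}{12 + \left(-223\right)^{2}}} = \frac{46388}{2 \left(-235\right) \frac{1}{12 + 49729}} = \frac{46388}{2 \left(-235\right) \frac{1}{49741}} = \frac{46388}{- \frac{470}{49741}} = 46388 \left(- \frac{49741}{470}\right) = - \frac{1153692754}{235}$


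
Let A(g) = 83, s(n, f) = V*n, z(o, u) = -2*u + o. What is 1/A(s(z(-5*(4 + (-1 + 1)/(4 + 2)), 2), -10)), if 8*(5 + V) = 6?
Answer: 1/83 ≈ 0.012048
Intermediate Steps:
V = -17/4 (V = -5 + (⅛)*6 = -5 + ¾ = -17/4 ≈ -4.2500)
z(o, u) = o - 2*u
s(n, f) = -17*n/4
1/A(s(z(-5*(4 + (-1 + 1)/(4 + 2)), 2), -10)) = 1/83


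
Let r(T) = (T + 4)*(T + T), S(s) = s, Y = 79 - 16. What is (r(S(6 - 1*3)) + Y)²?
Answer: 11025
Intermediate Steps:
Y = 63
r(T) = 2*T*(4 + T) (r(T) = (4 + T)*(2*T) = 2*T*(4 + T))
(r(S(6 - 1*3)) + Y)² = (2*(6 - 1*3)*(4 + (6 - 1*3)) + 63)² = (2*(6 - 3)*(4 + (6 - 3)) + 63)² = (2*3*(4 + 3) + 63)² = (2*3*7 + 63)² = (42 + 63)² = 105² = 11025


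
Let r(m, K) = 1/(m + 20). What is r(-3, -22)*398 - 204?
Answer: -3070/17 ≈ -180.59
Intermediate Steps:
r(m, K) = 1/(20 + m)
r(-3, -22)*398 - 204 = 398/(20 - 3) - 204 = 398/17 - 204 = -3070/17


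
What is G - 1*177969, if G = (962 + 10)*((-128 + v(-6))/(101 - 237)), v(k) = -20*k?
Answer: -3024501/17 ≈ -1.7791e+5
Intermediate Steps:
G = 972/17 (G = (962 + 10)*((-128 - 20*(-6))/(101 - 237)) = 972*((-128 + 120)/(-136)) = 972*(-8*(-1/136)) = 972*(1/17) = 972/17 ≈ 57.176)
G - 1*177969 = 972/17 - 1*177969 = 972/17 - 177969 = -3024501/17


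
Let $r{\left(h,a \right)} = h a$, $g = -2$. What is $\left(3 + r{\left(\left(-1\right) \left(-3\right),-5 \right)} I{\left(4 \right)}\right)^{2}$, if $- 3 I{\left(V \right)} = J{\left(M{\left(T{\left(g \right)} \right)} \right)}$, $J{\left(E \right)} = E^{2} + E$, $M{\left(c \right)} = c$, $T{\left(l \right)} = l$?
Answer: $169$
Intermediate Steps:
$J{\left(E \right)} = E + E^{2}$
$I{\left(V \right)} = - \frac{2}{3}$ ($I{\left(V \right)} = - \frac{\left(-2\right) \left(1 - 2\right)}{3} = - \frac{\left(-2\right) \left(-1\right)}{3} = \left(- \frac{1}{3}\right) 2 = - \frac{2}{3}$)
$r{\left(h,a \right)} = a h$
$\left(3 + r{\left(\left(-1\right) \left(-3\right),-5 \right)} I{\left(4 \right)}\right)^{2} = \left(3 + - 5 \left(\left(-1\right) \left(-3\right)\right) \left(- \frac{2}{3}\right)\right)^{2} = \left(3 + \left(-5\right) 3 \left(- \frac{2}{3}\right)\right)^{2} = \left(3 - -10\right)^{2} = \left(3 + 10\right)^{2} = 13^{2} = 169$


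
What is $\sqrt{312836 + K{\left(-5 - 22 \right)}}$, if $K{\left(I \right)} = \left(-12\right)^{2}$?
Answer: $2 \sqrt{78245} \approx 559.45$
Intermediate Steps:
$K{\left(I \right)} = 144$
$\sqrt{312836 + K{\left(-5 - 22 \right)}} = \sqrt{312836 + 144} = \sqrt{312980} = 2 \sqrt{78245}$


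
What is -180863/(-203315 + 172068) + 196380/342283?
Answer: 68042616089/10695316901 ≈ 6.3619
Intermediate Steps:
-180863/(-203315 + 172068) + 196380/342283 = -180863/(-31247) + 196380*(1/342283) = -180863*(-1/31247) + 196380/342283 = 180863/31247 + 196380/342283 = 68042616089/10695316901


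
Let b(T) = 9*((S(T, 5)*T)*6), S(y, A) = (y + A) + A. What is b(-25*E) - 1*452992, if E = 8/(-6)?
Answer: -374992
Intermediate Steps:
S(y, A) = y + 2*A (S(y, A) = (A + y) + A = y + 2*A)
E = -4/3 (E = 8*(-⅙) = -4/3 ≈ -1.3333)
b(T) = 54*T*(10 + T) (b(T) = 9*(((T + 2*5)*T)*6) = 9*(((T + 10)*T)*6) = 9*(((10 + T)*T)*6) = 9*((T*(10 + T))*6) = 9*(6*T*(10 + T)) = 54*T*(10 + T))
b(-25*E) - 1*452992 = 54*(-25*(-4/3))*(10 - 25*(-4/3)) - 1*452992 = 54*(100/3)*(10 + 100/3) - 452992 = 54*(100/3)*(130/3) - 452992 = 78000 - 452992 = -374992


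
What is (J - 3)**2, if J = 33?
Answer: 900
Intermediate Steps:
(J - 3)**2 = (33 - 3)**2 = 30**2 = 900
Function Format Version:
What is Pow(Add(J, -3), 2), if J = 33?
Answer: 900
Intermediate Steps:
Pow(Add(J, -3), 2) = Pow(Add(33, -3), 2) = Pow(30, 2) = 900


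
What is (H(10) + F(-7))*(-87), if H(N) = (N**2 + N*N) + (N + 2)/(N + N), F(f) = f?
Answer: -84216/5 ≈ -16843.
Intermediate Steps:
H(N) = 2*N**2 + (2 + N)/(2*N) (H(N) = (N**2 + N**2) + (2 + N)/((2*N)) = 2*N**2 + (2 + N)*(1/(2*N)) = 2*N**2 + (2 + N)/(2*N))
(H(10) + F(-7))*(-87) = ((1/2)*(2 + 10 + 4*10**3)/10 - 7)*(-87) = ((1/2)*(1/10)*(2 + 10 + 4*1000) - 7)*(-87) = ((1/2)*(1/10)*(2 + 10 + 4000) - 7)*(-87) = ((1/2)*(1/10)*4012 - 7)*(-87) = (1003/5 - 7)*(-87) = (968/5)*(-87) = -84216/5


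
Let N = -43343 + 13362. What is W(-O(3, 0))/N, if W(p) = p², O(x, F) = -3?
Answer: -9/29981 ≈ -0.00030019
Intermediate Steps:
N = -29981
W(-O(3, 0))/N = (-1*(-3))²/(-29981) = 3²*(-1/29981) = 9*(-1/29981) = -9/29981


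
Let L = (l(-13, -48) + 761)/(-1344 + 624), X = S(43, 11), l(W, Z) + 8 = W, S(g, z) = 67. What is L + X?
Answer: 2375/36 ≈ 65.972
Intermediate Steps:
l(W, Z) = -8 + W
X = 67
L = -37/36 (L = ((-8 - 13) + 761)/(-1344 + 624) = (-21 + 761)/(-720) = 740*(-1/720) = -37/36 ≈ -1.0278)
L + X = -37/36 + 67 = 2375/36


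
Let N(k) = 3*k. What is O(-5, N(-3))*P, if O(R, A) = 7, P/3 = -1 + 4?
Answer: 63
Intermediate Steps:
P = 9 (P = 3*(-1 + 4) = 3*3 = 9)
O(-5, N(-3))*P = 7*9 = 63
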